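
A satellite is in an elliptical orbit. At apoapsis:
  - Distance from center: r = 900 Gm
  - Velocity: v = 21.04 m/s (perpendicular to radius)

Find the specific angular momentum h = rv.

Convert to SI: r = 900 Gm = 9e+11 m.
With v perpendicular to r, h = r · v.
h = 9e+11 · 21.04 m²/s ≈ 1.894e+13 m²/s.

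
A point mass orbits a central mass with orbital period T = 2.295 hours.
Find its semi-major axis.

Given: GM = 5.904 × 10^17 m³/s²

Convert to SI: T = 2.295 hours = 8262 s.
Invert Kepler's third law: a = (GM · T² / (4π²))^(1/3).
Substituting T = 8262 s and GM = 5.904e+17 m³/s²:
a = (5.904e+17 · (8262)² / (4π²))^(1/3) m
a ≈ 1.007e+08 m = 100.7 Mm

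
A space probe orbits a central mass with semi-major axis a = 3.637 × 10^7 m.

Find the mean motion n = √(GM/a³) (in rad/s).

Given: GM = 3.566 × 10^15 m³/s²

n = √(GM / a³).
n = √(3.566e+15 / (3.637e+07)³) rad/s ≈ 0.0002723 rad/s.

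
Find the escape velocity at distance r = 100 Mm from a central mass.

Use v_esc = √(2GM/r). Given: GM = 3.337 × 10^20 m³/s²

Convert to SI: r = 100 Mm = 1e+08 m.
Escape velocity comes from setting total energy to zero: ½v² − GM/r = 0 ⇒ v_esc = √(2GM / r).
v_esc = √(2 · 3.337e+20 / 1e+08) m/s ≈ 2.583e+06 m/s = 2583 km/s.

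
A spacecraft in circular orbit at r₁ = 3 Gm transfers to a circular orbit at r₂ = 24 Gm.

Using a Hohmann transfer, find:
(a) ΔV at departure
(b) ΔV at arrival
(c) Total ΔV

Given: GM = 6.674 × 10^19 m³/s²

Convert to SI: r₁ = 3 Gm = 3e+09 m; r₂ = 24 Gm = 2.4e+10 m.
Transfer semi-major axis: a_t = (r₁ + r₂)/2 = (3e+09 + 2.4e+10)/2 = 1.35e+10 m.
Circular speeds: v₁ = √(GM/r₁) = 149153 m/s, v₂ = √(GM/r₂) = 52733.6 m/s.
Transfer speeds (vis-viva v² = GM(2/r − 1/a_t)): v₁ᵗ = 198871 m/s, v₂ᵗ = 24858.9 m/s.
(a) ΔV₁ = |v₁ᵗ − v₁| ≈ 4.972e+04 m/s = 49.72 km/s.
(b) ΔV₂ = |v₂ − v₂ᵗ| ≈ 2.787e+04 m/s = 27.87 km/s.
(c) ΔV_total = ΔV₁ + ΔV₂ ≈ 7.759e+04 m/s = 77.59 km/s.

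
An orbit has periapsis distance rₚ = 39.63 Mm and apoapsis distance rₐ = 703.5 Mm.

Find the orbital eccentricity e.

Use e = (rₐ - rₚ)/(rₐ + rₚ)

Convert to SI: rₚ = 39.63 Mm = 3.963e+07 m; rₐ = 703.5 Mm = 7.035e+08 m.
e = (rₐ − rₚ) / (rₐ + rₚ).
e = (7.035e+08 − 3.963e+07) / (7.035e+08 + 3.963e+07) = 6.6387e+08 / 7.4313e+08 ≈ 0.8933.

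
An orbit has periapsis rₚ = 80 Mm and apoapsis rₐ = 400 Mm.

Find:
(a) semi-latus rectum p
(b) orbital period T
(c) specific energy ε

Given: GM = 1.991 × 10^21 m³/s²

Convert to SI: rₚ = 80 Mm = 8e+07 m; rₐ = 400 Mm = 4e+08 m.
(a) From a = (rₚ + rₐ)/2 = 2.4e+08 m and e = (rₐ − rₚ)/(rₐ + rₚ) = 0.666667, p = a(1 − e²) = 2.4e+08 · (1 − (0.666667)²) ≈ 1.333e+08 m
(b) With a = (rₚ + rₐ)/2 = 2.4e+08 m, T = 2π √(a³/GM) = 2π √((2.4e+08)³/1.991e+21) s ≈ 523.6 s
(c) With a = (rₚ + rₐ)/2 = 2.4e+08 m, ε = −GM/(2a) = −1.991e+21/(2 · 2.4e+08) J/kg ≈ -4.148e+12 J/kg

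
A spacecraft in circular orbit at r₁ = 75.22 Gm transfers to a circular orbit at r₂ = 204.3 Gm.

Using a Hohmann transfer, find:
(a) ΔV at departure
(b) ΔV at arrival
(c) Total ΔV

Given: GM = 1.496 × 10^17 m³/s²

Convert to SI: r₁ = 75.22 Gm = 7.522e+10 m; r₂ = 204.3 Gm = 2.043e+11 m.
Transfer semi-major axis: a_t = (r₁ + r₂)/2 = (7.522e+10 + 2.043e+11)/2 = 1.3976e+11 m.
Circular speeds: v₁ = √(GM/r₁) = 1410.26 m/s, v₂ = √(GM/r₂) = 855.72 m/s.
Transfer speeds (vis-viva v² = GM(2/r − 1/a_t)): v₁ᵗ = 1705.07 m/s, v₂ᵗ = 627.779 m/s.
(a) ΔV₁ = |v₁ᵗ − v₁| ≈ 294.8 m/s = 294.8 m/s.
(b) ΔV₂ = |v₂ − v₂ᵗ| ≈ 227.9 m/s = 227.9 m/s.
(c) ΔV_total = ΔV₁ + ΔV₂ ≈ 522.7 m/s = 522.7 m/s.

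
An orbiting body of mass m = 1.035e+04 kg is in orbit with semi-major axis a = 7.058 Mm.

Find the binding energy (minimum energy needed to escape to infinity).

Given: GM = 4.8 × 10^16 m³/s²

Convert to SI: a = 7.058 Mm = 7.058e+06 m.
Total orbital energy is E = −GMm/(2a); binding energy is E_bind = −E = GMm/(2a).
E_bind = 4.8e+16 · 1.035e+04 / (2 · 7.058e+06) J ≈ 3.519e+13 J = 35.19 TJ.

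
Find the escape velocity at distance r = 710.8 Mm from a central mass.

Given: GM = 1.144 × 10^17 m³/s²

Convert to SI: r = 710.8 Mm = 7.108e+08 m.
Escape velocity comes from setting total energy to zero: ½v² − GM/r = 0 ⇒ v_esc = √(2GM / r).
v_esc = √(2 · 1.144e+17 / 7.108e+08) m/s ≈ 1.794e+04 m/s = 17.94 km/s.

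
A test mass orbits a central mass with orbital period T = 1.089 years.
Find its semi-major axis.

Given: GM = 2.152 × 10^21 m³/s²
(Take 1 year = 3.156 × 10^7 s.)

Convert to SI: T = 1.089 years = 3.43688e+07 s.
Invert Kepler's third law: a = (GM · T² / (4π²))^(1/3).
Substituting T = 3.43688e+07 s and GM = 2.152e+21 m³/s²:
a = (2.152e+21 · (3.43688e+07)² / (4π²))^(1/3) m
a ≈ 4.008e+11 m = 400.8 Gm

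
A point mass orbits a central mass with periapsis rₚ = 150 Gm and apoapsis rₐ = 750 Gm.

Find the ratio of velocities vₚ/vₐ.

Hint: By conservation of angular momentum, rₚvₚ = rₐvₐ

Convert to SI: rₚ = 150 Gm = 1.5e+11 m; rₐ = 750 Gm = 7.5e+11 m.
Conservation of angular momentum gives rₚvₚ = rₐvₐ, so vₚ/vₐ = rₐ/rₚ.
vₚ/vₐ = 7.5e+11 / 1.5e+11 ≈ 5.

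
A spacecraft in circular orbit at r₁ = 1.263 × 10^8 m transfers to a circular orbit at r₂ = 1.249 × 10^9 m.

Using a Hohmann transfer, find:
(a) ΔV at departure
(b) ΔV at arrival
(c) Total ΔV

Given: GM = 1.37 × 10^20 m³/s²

Transfer semi-major axis: a_t = (r₁ + r₂)/2 = (1.263e+08 + 1.249e+09)/2 = 6.8765e+08 m.
Circular speeds: v₁ = √(GM/r₁) = 1.0415e+06 m/s, v₂ = √(GM/r₂) = 331191 m/s.
Transfer speeds (vis-viva v² = GM(2/r − 1/a_t)): v₁ᵗ = 1.40364e+06 m/s, v₂ᵗ = 141937 m/s.
(a) ΔV₁ = |v₁ᵗ − v₁| ≈ 3.621e+05 m/s = 362.1 km/s.
(b) ΔV₂ = |v₂ − v₂ᵗ| ≈ 1.893e+05 m/s = 189.3 km/s.
(c) ΔV_total = ΔV₁ + ΔV₂ ≈ 5.514e+05 m/s = 551.4 km/s.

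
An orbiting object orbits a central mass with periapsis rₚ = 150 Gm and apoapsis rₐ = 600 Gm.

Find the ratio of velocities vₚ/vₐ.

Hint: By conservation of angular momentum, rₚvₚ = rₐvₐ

Convert to SI: rₚ = 150 Gm = 1.5e+11 m; rₐ = 600 Gm = 6e+11 m.
Conservation of angular momentum gives rₚvₚ = rₐvₐ, so vₚ/vₐ = rₐ/rₚ.
vₚ/vₐ = 6e+11 / 1.5e+11 ≈ 4.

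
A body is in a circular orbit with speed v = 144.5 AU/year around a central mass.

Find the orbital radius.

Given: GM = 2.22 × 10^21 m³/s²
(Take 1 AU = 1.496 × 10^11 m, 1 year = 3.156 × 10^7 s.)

Convert to SI: v = 144.5 AU/year = 684956 m/s.
For a circular orbit, v² = GM / r, so r = GM / v².
r = 2.22e+21 / (684956)² m ≈ 4.732e+09 m = 0.03163 AU.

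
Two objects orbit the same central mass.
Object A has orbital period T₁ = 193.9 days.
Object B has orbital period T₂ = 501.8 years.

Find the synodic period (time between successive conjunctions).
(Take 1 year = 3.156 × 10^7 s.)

Convert to SI: T₁ = 193.9 days = 1.6753e+07 s; T₂ = 501.8 years = 1.58368e+10 s.
T_syn = |T₁ · T₂ / (T₁ − T₂)|.
T_syn = |1.6753e+07 · 1.58368e+10 / (1.6753e+07 − 1.58368e+10)| s ≈ 1.677e+07 s = 194.1 days.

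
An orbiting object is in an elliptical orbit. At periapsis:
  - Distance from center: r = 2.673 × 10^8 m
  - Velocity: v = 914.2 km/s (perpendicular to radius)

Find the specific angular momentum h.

Convert to SI: v = 914.2 km/s = 914200 m/s.
With v perpendicular to r, h = r · v.
h = 2.673e+08 · 914200 m²/s ≈ 2.444e+14 m²/s.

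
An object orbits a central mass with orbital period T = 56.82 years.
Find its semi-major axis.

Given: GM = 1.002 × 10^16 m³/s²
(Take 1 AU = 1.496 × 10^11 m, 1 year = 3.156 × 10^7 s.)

Convert to SI: T = 56.82 years = 1.79324e+09 s.
Invert Kepler's third law: a = (GM · T² / (4π²))^(1/3).
Substituting T = 1.79324e+09 s and GM = 1.002e+16 m³/s²:
a = (1.002e+16 · (1.79324e+09)² / (4π²))^(1/3) m
a ≈ 9.345e+10 m = 0.6247 AU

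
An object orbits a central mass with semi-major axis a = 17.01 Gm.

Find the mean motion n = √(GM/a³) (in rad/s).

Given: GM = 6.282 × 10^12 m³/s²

Convert to SI: a = 17.01 Gm = 1.701e+10 m.
n = √(GM / a³).
n = √(6.282e+12 / (1.701e+10)³) rad/s ≈ 1.13e-09 rad/s.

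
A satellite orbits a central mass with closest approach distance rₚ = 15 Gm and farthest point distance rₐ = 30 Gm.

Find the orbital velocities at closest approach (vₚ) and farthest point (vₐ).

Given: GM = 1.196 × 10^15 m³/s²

Convert to SI: rₚ = 15 Gm = 1.5e+10 m; rₐ = 30 Gm = 3e+10 m.
Use the vis-viva equation v² = GM(2/r − 1/a) with a = (rₚ + rₐ)/2 = (1.5e+10 + 3e+10)/2 = 2.25e+10 m.
vₚ = √(GM · (2/rₚ − 1/a)) = √(1.196e+15 · (2/1.5e+10 − 1/2.25e+10)) m/s ≈ 326.1 m/s = 326.1 m/s.
vₐ = √(GM · (2/rₐ − 1/a)) = √(1.196e+15 · (2/3e+10 − 1/2.25e+10)) m/s ≈ 163 m/s = 163 m/s.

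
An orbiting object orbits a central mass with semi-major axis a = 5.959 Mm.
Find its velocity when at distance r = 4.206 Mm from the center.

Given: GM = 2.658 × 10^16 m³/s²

Convert to SI: a = 5.959 Mm = 5.959e+06 m; r = 4.206 Mm = 4.206e+06 m.
Vis-viva: v = √(GM · (2/r − 1/a)).
2/r − 1/a = 2/4.206e+06 − 1/5.959e+06 = 3.07698e-07 m⁻¹.
v = √(2.658e+16 · 3.07698e-07) m/s ≈ 9.044e+04 m/s = 90.44 km/s.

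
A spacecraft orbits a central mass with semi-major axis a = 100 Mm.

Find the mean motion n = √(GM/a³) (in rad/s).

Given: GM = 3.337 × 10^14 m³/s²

Convert to SI: a = 100 Mm = 1e+08 m.
n = √(GM / a³).
n = √(3.337e+14 / (1e+08)³) rad/s ≈ 1.827e-05 rad/s.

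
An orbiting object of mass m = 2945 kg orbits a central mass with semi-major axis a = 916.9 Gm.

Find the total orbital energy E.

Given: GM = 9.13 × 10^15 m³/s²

Convert to SI: a = 916.9 Gm = 9.169e+11 m.
E = −GMm / (2a).
E = −9.13e+15 · 2945 / (2 · 9.169e+11) J ≈ -1.466e+07 J = -14.66 MJ.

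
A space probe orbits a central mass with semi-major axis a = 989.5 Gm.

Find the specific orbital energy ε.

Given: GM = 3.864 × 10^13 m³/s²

Convert to SI: a = 989.5 Gm = 9.895e+11 m.
ε = −GM / (2a).
ε = −3.864e+13 / (2 · 9.895e+11) J/kg ≈ -19.53 J/kg = -19.53 J/kg.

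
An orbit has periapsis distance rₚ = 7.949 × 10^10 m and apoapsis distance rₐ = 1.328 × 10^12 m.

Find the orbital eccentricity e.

e = (rₐ − rₚ) / (rₐ + rₚ).
e = (1.328e+12 − 7.949e+10) / (1.328e+12 + 7.949e+10) = 1.24851e+12 / 1.40749e+12 ≈ 0.887.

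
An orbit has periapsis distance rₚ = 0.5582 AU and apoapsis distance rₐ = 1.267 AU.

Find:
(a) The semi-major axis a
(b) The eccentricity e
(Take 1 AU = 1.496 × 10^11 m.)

Convert to SI: rₚ = 0.5582 AU = 8.35067e+10 m; rₐ = 1.267 AU = 1.89543e+11 m.
(a) a = (rₚ + rₐ) / 2 = (8.35067e+10 + 1.89543e+11) / 2 ≈ 1.365e+11 m = 0.9126 AU.
(b) e = (rₐ − rₚ) / (rₐ + rₚ) = (1.89543e+11 − 8.35067e+10) / (1.89543e+11 + 8.35067e+10) ≈ 0.3883.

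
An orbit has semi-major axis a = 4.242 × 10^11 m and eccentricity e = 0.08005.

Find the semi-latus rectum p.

p = a (1 − e²).
p = 4.242e+11 · (1 − (0.08005)²) = 4.242e+11 · 0.993592 ≈ 4.215e+11 m = 4.215 × 10^11 m.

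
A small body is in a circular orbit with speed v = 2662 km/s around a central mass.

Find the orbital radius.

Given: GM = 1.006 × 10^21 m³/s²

Convert to SI: v = 2662 km/s = 2.662e+06 m/s.
For a circular orbit, v² = GM / r, so r = GM / v².
r = 1.006e+21 / (2.662e+06)² m ≈ 1.42e+08 m = 142 Mm.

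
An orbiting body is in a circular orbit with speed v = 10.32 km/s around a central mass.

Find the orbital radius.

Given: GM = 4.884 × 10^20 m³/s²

Convert to SI: v = 10.32 km/s = 10320 m/s.
For a circular orbit, v² = GM / r, so r = GM / v².
r = 4.884e+20 / (10320)² m ≈ 4.586e+12 m = 4.586 Tm.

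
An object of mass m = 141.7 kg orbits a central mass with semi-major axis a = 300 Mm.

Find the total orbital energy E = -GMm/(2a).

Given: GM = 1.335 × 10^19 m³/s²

Convert to SI: a = 300 Mm = 3e+08 m.
E = −GMm / (2a).
E = −1.335e+19 · 141.7 / (2 · 3e+08) J ≈ -3.153e+12 J = -3.153 TJ.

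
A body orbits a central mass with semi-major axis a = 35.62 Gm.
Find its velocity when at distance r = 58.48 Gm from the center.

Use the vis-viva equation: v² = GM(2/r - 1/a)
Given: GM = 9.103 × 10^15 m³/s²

Convert to SI: a = 35.62 Gm = 3.562e+10 m; r = 58.48 Gm = 5.848e+10 m.
Vis-viva: v = √(GM · (2/r − 1/a)).
2/r − 1/a = 2/5.848e+10 − 1/3.562e+10 = 6.12561e-12 m⁻¹.
v = √(9.103e+15 · 6.12561e-12) m/s ≈ 236.1 m/s = 236.1 m/s.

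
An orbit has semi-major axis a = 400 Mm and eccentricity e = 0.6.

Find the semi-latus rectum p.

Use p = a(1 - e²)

Convert to SI: a = 400 Mm = 4e+08 m.
p = a (1 − e²).
p = 4e+08 · (1 − (0.6)²) = 4e+08 · 0.64 ≈ 2.56e+08 m = 256 Mm.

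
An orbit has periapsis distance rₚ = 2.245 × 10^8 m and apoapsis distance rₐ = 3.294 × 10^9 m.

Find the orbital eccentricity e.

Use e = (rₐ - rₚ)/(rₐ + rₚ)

e = (rₐ − rₚ) / (rₐ + rₚ).
e = (3.294e+09 − 2.245e+08) / (3.294e+09 + 2.245e+08) = 3.0695e+09 / 3.5185e+09 ≈ 0.8724.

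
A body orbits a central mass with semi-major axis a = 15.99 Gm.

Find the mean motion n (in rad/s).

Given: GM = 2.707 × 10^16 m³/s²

Convert to SI: a = 15.99 Gm = 1.599e+10 m.
n = √(GM / a³).
n = √(2.707e+16 / (1.599e+10)³) rad/s ≈ 8.137e-08 rad/s.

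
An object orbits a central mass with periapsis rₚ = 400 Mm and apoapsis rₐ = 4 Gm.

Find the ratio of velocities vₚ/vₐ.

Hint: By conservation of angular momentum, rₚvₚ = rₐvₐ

Convert to SI: rₚ = 400 Mm = 4e+08 m; rₐ = 4 Gm = 4e+09 m.
Conservation of angular momentum gives rₚvₚ = rₐvₐ, so vₚ/vₐ = rₐ/rₚ.
vₚ/vₐ = 4e+09 / 4e+08 ≈ 10.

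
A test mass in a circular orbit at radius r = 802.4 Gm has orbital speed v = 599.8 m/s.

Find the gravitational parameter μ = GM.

Convert to SI: r = 802.4 Gm = 8.024e+11 m.
For a circular orbit v² = GM/r, so GM = v² · r.
GM = (599.8)² · 8.024e+11 m³/s² ≈ 2.887e+17 m³/s² = 2.887 × 10^17 m³/s².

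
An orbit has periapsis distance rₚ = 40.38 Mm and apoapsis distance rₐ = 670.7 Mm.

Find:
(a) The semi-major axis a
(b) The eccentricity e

Convert to SI: rₚ = 40.38 Mm = 4.038e+07 m; rₐ = 670.7 Mm = 6.707e+08 m.
(a) a = (rₚ + rₐ) / 2 = (4.038e+07 + 6.707e+08) / 2 ≈ 3.555e+08 m = 355.5 Mm.
(b) e = (rₐ − rₚ) / (rₐ + rₚ) = (6.707e+08 − 4.038e+07) / (6.707e+08 + 4.038e+07) ≈ 0.8864.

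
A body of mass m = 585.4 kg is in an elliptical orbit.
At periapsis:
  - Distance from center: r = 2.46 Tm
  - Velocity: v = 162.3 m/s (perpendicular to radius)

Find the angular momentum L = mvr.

Convert to SI: r = 2.46 Tm = 2.46e+12 m.
Since v is perpendicular to r, L = m · v · r.
L = 585.4 · 162.3 · 2.46e+12 kg·m²/s ≈ 2.337e+17 kg·m²/s.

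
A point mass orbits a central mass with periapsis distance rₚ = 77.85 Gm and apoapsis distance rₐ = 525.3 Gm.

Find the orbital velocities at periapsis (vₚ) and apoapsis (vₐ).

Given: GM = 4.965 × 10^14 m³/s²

Convert to SI: rₚ = 77.85 Gm = 7.785e+10 m; rₐ = 525.3 Gm = 5.253e+11 m.
Use the vis-viva equation v² = GM(2/r − 1/a) with a = (rₚ + rₐ)/2 = (7.785e+10 + 5.253e+11)/2 = 3.01575e+11 m.
vₚ = √(GM · (2/rₚ − 1/a)) = √(4.965e+14 · (2/7.785e+10 − 1/3.01575e+11)) m/s ≈ 105.4 m/s = 105.4 m/s.
vₐ = √(GM · (2/rₐ − 1/a)) = √(4.965e+14 · (2/5.253e+11 − 1/3.01575e+11)) m/s ≈ 15.62 m/s = 15.62 m/s.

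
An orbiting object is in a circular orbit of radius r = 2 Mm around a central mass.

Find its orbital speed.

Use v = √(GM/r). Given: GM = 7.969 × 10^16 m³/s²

Convert to SI: r = 2 Mm = 2e+06 m.
For a circular orbit, gravity supplies the centripetal force, so v = √(GM / r).
v = √(7.969e+16 / 2e+06) m/s ≈ 1.996e+05 m/s = 199.6 km/s.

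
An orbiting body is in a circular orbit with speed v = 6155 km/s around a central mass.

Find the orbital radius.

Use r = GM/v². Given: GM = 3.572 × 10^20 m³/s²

Convert to SI: v = 6155 km/s = 6.155e+06 m/s.
For a circular orbit, v² = GM / r, so r = GM / v².
r = 3.572e+20 / (6.155e+06)² m ≈ 9.429e+06 m = 9.429 Mm.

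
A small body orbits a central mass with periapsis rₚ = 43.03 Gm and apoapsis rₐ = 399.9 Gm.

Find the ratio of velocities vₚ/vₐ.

Convert to SI: rₚ = 43.03 Gm = 4.303e+10 m; rₐ = 399.9 Gm = 3.999e+11 m.
Conservation of angular momentum gives rₚvₚ = rₐvₐ, so vₚ/vₐ = rₐ/rₚ.
vₚ/vₐ = 3.999e+11 / 4.303e+10 ≈ 9.294.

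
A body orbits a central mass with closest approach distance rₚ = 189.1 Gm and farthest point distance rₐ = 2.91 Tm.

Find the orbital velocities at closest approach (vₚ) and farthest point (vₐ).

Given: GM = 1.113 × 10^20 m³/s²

Convert to SI: rₚ = 189.1 Gm = 1.891e+11 m; rₐ = 2.91 Tm = 2.91e+12 m.
Use the vis-viva equation v² = GM(2/r − 1/a) with a = (rₚ + rₐ)/2 = (1.891e+11 + 2.91e+12)/2 = 1.54955e+12 m.
vₚ = √(GM · (2/rₚ − 1/a)) = √(1.113e+20 · (2/1.891e+11 − 1/1.54955e+12)) m/s ≈ 3.325e+04 m/s = 33.25 km/s.
vₐ = √(GM · (2/rₐ − 1/a)) = √(1.113e+20 · (2/2.91e+12 − 1/1.54955e+12)) m/s ≈ 2160 m/s = 2.16 km/s.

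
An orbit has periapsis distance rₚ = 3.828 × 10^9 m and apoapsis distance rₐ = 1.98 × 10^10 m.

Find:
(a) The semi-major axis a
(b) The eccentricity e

(a) a = (rₚ + rₐ) / 2 = (3.828e+09 + 1.98e+10) / 2 ≈ 1.181e+10 m = 1.181 × 10^10 m.
(b) e = (rₐ − rₚ) / (rₐ + rₚ) = (1.98e+10 − 3.828e+09) / (1.98e+10 + 3.828e+09) ≈ 0.676.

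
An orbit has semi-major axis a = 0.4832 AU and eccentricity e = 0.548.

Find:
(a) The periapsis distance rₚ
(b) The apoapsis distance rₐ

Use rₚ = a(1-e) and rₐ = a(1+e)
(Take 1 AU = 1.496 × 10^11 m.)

Convert to SI: a = 0.4832 AU = 7.22867e+10 m.
(a) rₚ = a(1 − e) = 7.22867e+10 · (1 − 0.548) = 7.22867e+10 · 0.452 ≈ 3.267e+10 m = 0.2184 AU.
(b) rₐ = a(1 + e) = 7.22867e+10 · (1 + 0.548) = 7.22867e+10 · 1.548 ≈ 1.119e+11 m = 0.748 AU.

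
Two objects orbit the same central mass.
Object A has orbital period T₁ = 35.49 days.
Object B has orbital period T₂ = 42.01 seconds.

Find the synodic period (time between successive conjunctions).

Convert to SI: T₁ = 35.49 days = 3.06634e+06 s.
T_syn = |T₁ · T₂ / (T₁ − T₂)|.
T_syn = |3.06634e+06 · 42.01 / (3.06634e+06 − 42.01)| s ≈ 42.01 s = 42.01 seconds.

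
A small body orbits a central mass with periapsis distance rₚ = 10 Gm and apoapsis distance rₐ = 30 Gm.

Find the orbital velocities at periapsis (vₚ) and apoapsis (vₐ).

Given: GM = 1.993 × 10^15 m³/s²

Convert to SI: rₚ = 10 Gm = 1e+10 m; rₐ = 30 Gm = 3e+10 m.
Use the vis-viva equation v² = GM(2/r − 1/a) with a = (rₚ + rₐ)/2 = (1e+10 + 3e+10)/2 = 2e+10 m.
vₚ = √(GM · (2/rₚ − 1/a)) = √(1.993e+15 · (2/1e+10 − 1/2e+10)) m/s ≈ 546.8 m/s = 546.8 m/s.
vₐ = √(GM · (2/rₐ − 1/a)) = √(1.993e+15 · (2/3e+10 − 1/2e+10)) m/s ≈ 182.3 m/s = 182.3 m/s.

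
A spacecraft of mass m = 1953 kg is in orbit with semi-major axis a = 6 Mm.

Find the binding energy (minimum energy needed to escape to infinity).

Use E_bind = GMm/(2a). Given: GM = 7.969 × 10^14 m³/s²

Convert to SI: a = 6 Mm = 6e+06 m.
Total orbital energy is E = −GMm/(2a); binding energy is E_bind = −E = GMm/(2a).
E_bind = 7.969e+14 · 1953 / (2 · 6e+06) J ≈ 1.297e+11 J = 129.7 GJ.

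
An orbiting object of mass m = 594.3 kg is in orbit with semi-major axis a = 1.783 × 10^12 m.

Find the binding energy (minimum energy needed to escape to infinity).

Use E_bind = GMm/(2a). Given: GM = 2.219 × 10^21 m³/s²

Total orbital energy is E = −GMm/(2a); binding energy is E_bind = −E = GMm/(2a).
E_bind = 2.219e+21 · 594.3 / (2 · 1.783e+12) J ≈ 3.698e+11 J = 369.8 GJ.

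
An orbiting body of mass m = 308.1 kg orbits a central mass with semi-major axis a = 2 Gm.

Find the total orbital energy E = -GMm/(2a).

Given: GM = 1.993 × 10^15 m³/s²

Convert to SI: a = 2 Gm = 2e+09 m.
E = −GMm / (2a).
E = −1.993e+15 · 308.1 / (2 · 2e+09) J ≈ -1.535e+08 J = -153.5 MJ.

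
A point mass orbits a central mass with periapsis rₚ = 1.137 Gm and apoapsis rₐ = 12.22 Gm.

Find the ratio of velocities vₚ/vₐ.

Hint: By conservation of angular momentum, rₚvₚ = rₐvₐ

Convert to SI: rₚ = 1.137 Gm = 1.137e+09 m; rₐ = 12.22 Gm = 1.222e+10 m.
Conservation of angular momentum gives rₚvₚ = rₐvₐ, so vₚ/vₐ = rₐ/rₚ.
vₚ/vₐ = 1.222e+10 / 1.137e+09 ≈ 10.75.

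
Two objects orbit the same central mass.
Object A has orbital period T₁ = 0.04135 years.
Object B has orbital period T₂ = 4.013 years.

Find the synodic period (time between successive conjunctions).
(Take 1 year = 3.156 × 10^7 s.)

Convert to SI: T₁ = 0.04135 years = 1.30501e+06 s; T₂ = 4.013 years = 1.2665e+08 s.
T_syn = |T₁ · T₂ / (T₁ − T₂)|.
T_syn = |1.30501e+06 · 1.2665e+08 / (1.30501e+06 − 1.2665e+08)| s ≈ 1.319e+06 s = 0.04178 years.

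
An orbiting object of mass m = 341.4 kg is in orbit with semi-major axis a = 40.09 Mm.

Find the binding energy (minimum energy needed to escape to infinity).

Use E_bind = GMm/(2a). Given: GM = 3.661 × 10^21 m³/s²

Convert to SI: a = 40.09 Mm = 4.009e+07 m.
Total orbital energy is E = −GMm/(2a); binding energy is E_bind = −E = GMm/(2a).
E_bind = 3.661e+21 · 341.4 / (2 · 4.009e+07) J ≈ 1.559e+16 J = 15.59 PJ.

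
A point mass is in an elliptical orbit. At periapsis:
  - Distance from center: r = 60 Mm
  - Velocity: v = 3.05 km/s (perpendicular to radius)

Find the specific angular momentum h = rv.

Convert to SI: r = 60 Mm = 6e+07 m; v = 3.05 km/s = 3050 m/s.
With v perpendicular to r, h = r · v.
h = 6e+07 · 3050 m²/s ≈ 1.83e+11 m²/s.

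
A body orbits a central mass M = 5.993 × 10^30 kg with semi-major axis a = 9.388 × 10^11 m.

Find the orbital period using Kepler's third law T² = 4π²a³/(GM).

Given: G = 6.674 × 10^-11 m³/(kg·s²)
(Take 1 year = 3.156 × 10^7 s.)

GM = G · M = 6.674e-11 · 5.993e+30 = 3.99973e+20 m³/s².
Kepler's third law: T = 2π √(a³ / GM).
Substituting a = 9.388e+11 m and GM = 3.99973e+20 m³/s²:
T = 2π √((9.388e+11)³ / 3.99973e+20) s
T ≈ 2.858e+08 s = 9.055 years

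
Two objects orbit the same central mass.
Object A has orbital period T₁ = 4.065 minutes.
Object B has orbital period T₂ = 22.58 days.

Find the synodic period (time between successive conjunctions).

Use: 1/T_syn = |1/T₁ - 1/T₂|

Convert to SI: T₁ = 4.065 minutes = 243.9 s; T₂ = 22.58 days = 1.95091e+06 s.
T_syn = |T₁ · T₂ / (T₁ − T₂)|.
T_syn = |243.9 · 1.95091e+06 / (243.9 − 1.95091e+06)| s ≈ 243.9 s = 4.066 minutes.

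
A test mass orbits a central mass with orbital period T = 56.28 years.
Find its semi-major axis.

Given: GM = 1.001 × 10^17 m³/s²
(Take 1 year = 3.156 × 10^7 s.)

Convert to SI: T = 56.28 years = 1.7762e+09 s.
Invert Kepler's third law: a = (GM · T² / (4π²))^(1/3).
Substituting T = 1.7762e+09 s and GM = 1.001e+17 m³/s²:
a = (1.001e+17 · (1.7762e+09)² / (4π²))^(1/3) m
a ≈ 2e+11 m = 200 Gm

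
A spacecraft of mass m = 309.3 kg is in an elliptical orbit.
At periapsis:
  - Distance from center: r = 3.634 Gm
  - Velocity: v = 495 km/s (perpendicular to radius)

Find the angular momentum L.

Convert to SI: r = 3.634 Gm = 3.634e+09 m; v = 495 km/s = 495000 m/s.
Since v is perpendicular to r, L = m · v · r.
L = 309.3 · 495000 · 3.634e+09 kg·m²/s ≈ 5.564e+17 kg·m²/s.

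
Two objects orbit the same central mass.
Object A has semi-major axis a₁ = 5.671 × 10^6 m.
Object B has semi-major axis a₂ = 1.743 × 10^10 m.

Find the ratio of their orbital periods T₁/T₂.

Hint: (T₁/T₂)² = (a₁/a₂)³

From Kepler's third law, (T₁/T₂)² = (a₁/a₂)³, so T₁/T₂ = (a₁/a₂)^(3/2).
a₁/a₂ = 5.671e+06 / 1.743e+10 = 0.000325359.
T₁/T₂ = (0.000325359)^(3/2) ≈ 5.869e-06.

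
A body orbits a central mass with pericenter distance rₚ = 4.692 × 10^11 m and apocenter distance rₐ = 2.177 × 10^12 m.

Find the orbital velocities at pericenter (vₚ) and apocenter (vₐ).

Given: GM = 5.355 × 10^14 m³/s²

Use the vis-viva equation v² = GM(2/r − 1/a) with a = (rₚ + rₐ)/2 = (4.692e+11 + 2.177e+12)/2 = 1.3231e+12 m.
vₚ = √(GM · (2/rₚ − 1/a)) = √(5.355e+14 · (2/4.692e+11 − 1/1.3231e+12)) m/s ≈ 43.33 m/s = 43.33 m/s.
vₐ = √(GM · (2/rₐ − 1/a)) = √(5.355e+14 · (2/2.177e+12 − 1/1.3231e+12)) m/s ≈ 9.34 m/s = 9.34 m/s.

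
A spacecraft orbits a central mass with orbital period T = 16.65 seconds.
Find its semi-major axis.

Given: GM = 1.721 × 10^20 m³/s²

Invert Kepler's third law: a = (GM · T² / (4π²))^(1/3).
Substituting T = 16.65 s and GM = 1.721e+20 m³/s²:
a = (1.721e+20 · (16.65)² / (4π²))^(1/3) m
a ≈ 1.065e+07 m = 10.65 Mm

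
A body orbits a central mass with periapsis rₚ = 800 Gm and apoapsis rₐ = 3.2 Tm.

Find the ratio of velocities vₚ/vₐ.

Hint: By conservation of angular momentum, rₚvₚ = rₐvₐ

Convert to SI: rₚ = 800 Gm = 8e+11 m; rₐ = 3.2 Tm = 3.2e+12 m.
Conservation of angular momentum gives rₚvₚ = rₐvₐ, so vₚ/vₐ = rₐ/rₚ.
vₚ/vₐ = 3.2e+12 / 8e+11 ≈ 4.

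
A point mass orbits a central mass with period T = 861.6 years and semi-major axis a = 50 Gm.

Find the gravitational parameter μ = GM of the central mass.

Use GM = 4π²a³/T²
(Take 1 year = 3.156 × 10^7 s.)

Convert to SI: T = 861.6 years = 2.71921e+10 s; a = 50 Gm = 5e+10 m.
GM = 4π² · a³ / T².
GM = 4π² · (5e+10)³ / (2.71921e+10)² m³/s² ≈ 6.674e+12 m³/s² = 6.674 × 10^12 m³/s².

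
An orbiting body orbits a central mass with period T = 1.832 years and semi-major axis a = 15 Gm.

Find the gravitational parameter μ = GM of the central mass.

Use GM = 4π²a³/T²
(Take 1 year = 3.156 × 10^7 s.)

Convert to SI: T = 1.832 years = 5.78179e+07 s; a = 15 Gm = 1.5e+10 m.
GM = 4π² · a³ / T².
GM = 4π² · (1.5e+10)³ / (5.78179e+07)² m³/s² ≈ 3.986e+16 m³/s² = 3.986 × 10^16 m³/s².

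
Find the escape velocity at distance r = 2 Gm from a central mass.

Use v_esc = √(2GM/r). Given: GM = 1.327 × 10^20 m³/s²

Convert to SI: r = 2 Gm = 2e+09 m.
Escape velocity comes from setting total energy to zero: ½v² − GM/r = 0 ⇒ v_esc = √(2GM / r).
v_esc = √(2 · 1.327e+20 / 2e+09) m/s ≈ 3.643e+05 m/s = 364.3 km/s.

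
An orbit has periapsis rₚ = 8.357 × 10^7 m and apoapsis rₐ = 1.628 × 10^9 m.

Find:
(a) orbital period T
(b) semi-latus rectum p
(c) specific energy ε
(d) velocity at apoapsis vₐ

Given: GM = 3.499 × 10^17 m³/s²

(a) With a = (rₚ + rₐ)/2 = 8.55785e+08 m, T = 2π √(a³/GM) = 2π √((8.55785e+08)³/3.499e+17) s ≈ 2.659e+05 s
(b) From a = (rₚ + rₐ)/2 = 8.55785e+08 m and e = (rₐ − rₚ)/(rₐ + rₚ) = 0.902347, p = a(1 − e²) = 8.55785e+08 · (1 − (0.902347)²) ≈ 1.59e+08 m
(c) With a = (rₚ + rₐ)/2 = 8.55785e+08 m, ε = −GM/(2a) = −3.499e+17/(2 · 8.55785e+08) J/kg ≈ -2.044e+08 J/kg
(d) With a = (rₚ + rₐ)/2 = 8.55785e+08 m, vₐ = √(GM (2/rₐ − 1/a)) = √(3.499e+17 · (2/1.628e+09 − 1/8.55785e+08)) m/s ≈ 4581 m/s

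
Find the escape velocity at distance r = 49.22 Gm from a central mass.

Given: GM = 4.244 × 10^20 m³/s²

Convert to SI: r = 49.22 Gm = 4.922e+10 m.
Escape velocity comes from setting total energy to zero: ½v² − GM/r = 0 ⇒ v_esc = √(2GM / r).
v_esc = √(2 · 4.244e+20 / 4.922e+10) m/s ≈ 1.313e+05 m/s = 131.3 km/s.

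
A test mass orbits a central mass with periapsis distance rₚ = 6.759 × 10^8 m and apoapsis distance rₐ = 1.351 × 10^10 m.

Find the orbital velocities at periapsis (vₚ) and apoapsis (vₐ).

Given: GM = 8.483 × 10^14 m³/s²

Use the vis-viva equation v² = GM(2/r − 1/a) with a = (rₚ + rₐ)/2 = (6.759e+08 + 1.351e+10)/2 = 7.09295e+09 m.
vₚ = √(GM · (2/rₚ − 1/a)) = √(8.483e+14 · (2/6.759e+08 − 1/7.09295e+09)) m/s ≈ 1546 m/s = 1.546 km/s.
vₐ = √(GM · (2/rₐ − 1/a)) = √(8.483e+14 · (2/1.351e+10 − 1/7.09295e+09)) m/s ≈ 77.35 m/s = 77.35 m/s.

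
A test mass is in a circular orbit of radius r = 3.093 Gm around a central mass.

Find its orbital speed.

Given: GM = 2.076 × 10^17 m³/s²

Convert to SI: r = 3.093 Gm = 3.093e+09 m.
For a circular orbit, gravity supplies the centripetal force, so v = √(GM / r).
v = √(2.076e+17 / 3.093e+09) m/s ≈ 8193 m/s = 8.193 km/s.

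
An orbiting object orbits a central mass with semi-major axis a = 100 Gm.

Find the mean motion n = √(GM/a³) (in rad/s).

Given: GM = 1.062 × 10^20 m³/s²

Convert to SI: a = 100 Gm = 1e+11 m.
n = √(GM / a³).
n = √(1.062e+20 / (1e+11)³) rad/s ≈ 3.259e-07 rad/s.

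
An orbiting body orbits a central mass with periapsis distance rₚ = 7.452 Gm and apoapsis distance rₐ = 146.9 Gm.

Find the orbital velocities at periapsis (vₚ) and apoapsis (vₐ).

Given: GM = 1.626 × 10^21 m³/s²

Convert to SI: rₚ = 7.452 Gm = 7.452e+09 m; rₐ = 146.9 Gm = 1.469e+11 m.
Use the vis-viva equation v² = GM(2/r − 1/a) with a = (rₚ + rₐ)/2 = (7.452e+09 + 1.469e+11)/2 = 7.7176e+10 m.
vₚ = √(GM · (2/rₚ − 1/a)) = √(1.626e+21 · (2/7.452e+09 − 1/7.7176e+10)) m/s ≈ 6.445e+05 m/s = 644.5 km/s.
vₐ = √(GM · (2/rₐ − 1/a)) = √(1.626e+21 · (2/1.469e+11 − 1/7.7176e+10)) m/s ≈ 3.269e+04 m/s = 32.69 km/s.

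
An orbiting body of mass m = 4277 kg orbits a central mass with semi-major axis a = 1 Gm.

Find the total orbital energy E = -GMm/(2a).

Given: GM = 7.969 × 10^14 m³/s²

Convert to SI: a = 1 Gm = 1e+09 m.
E = −GMm / (2a).
E = −7.969e+14 · 4277 / (2 · 1e+09) J ≈ -1.704e+09 J = -1.704 GJ.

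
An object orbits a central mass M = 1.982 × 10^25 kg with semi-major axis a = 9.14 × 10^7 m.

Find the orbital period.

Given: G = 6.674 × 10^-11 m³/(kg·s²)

GM = G · M = 6.674e-11 · 1.982e+25 = 1.32279e+15 m³/s².
Kepler's third law: T = 2π √(a³ / GM).
Substituting a = 9.14e+07 m and GM = 1.32279e+15 m³/s²:
T = 2π √((9.14e+07)³ / 1.32279e+15) s
T ≈ 1.51e+05 s = 1.747 days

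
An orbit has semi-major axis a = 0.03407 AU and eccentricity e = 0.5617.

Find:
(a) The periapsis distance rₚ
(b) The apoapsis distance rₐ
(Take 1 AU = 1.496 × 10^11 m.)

Convert to SI: a = 0.03407 AU = 5.09687e+09 m.
(a) rₚ = a(1 − e) = 5.09687e+09 · (1 − 0.5617) = 5.09687e+09 · 0.4383 ≈ 2.234e+09 m = 0.01493 AU.
(b) rₐ = a(1 + e) = 5.09687e+09 · (1 + 0.5617) = 5.09687e+09 · 1.5617 ≈ 7.96e+09 m = 0.05321 AU.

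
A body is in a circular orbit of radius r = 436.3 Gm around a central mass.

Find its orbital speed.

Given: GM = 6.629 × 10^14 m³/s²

Convert to SI: r = 436.3 Gm = 4.363e+11 m.
For a circular orbit, gravity supplies the centripetal force, so v = √(GM / r).
v = √(6.629e+14 / 4.363e+11) m/s ≈ 38.98 m/s = 38.98 m/s.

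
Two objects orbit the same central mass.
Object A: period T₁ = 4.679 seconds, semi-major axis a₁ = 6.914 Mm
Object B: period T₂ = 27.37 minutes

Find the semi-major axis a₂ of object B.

Convert to SI: a₁ = 6.914 Mm = 6.914e+06 m; T₂ = 27.37 minutes = 1642.2 s.
Kepler's third law: (T₁/T₂)² = (a₁/a₂)³ ⇒ a₂ = a₁ · (T₂/T₁)^(2/3).
T₂/T₁ = 1642.2 / 4.679 = 350.972.
a₂ = 6.914e+06 · (350.972)^(2/3) m ≈ 3.44e+08 m = 344 Mm.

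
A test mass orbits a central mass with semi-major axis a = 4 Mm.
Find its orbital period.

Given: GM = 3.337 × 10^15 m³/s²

Convert to SI: a = 4 Mm = 4e+06 m.
Kepler's third law: T = 2π √(a³ / GM).
Substituting a = 4e+06 m and GM = 3.337e+15 m³/s²:
T = 2π √((4e+06)³ / 3.337e+15) s
T ≈ 870.1 s = 14.5 minutes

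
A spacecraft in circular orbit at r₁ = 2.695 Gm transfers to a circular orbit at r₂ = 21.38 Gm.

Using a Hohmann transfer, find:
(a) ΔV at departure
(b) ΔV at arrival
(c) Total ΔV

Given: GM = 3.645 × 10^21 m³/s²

Convert to SI: r₁ = 2.695 Gm = 2.695e+09 m; r₂ = 21.38 Gm = 2.138e+10 m.
Transfer semi-major axis: a_t = (r₁ + r₂)/2 = (2.695e+09 + 2.138e+10)/2 = 1.20375e+10 m.
Circular speeds: v₁ = √(GM/r₁) = 1.16297e+06 m/s, v₂ = √(GM/r₂) = 412900 m/s.
Transfer speeds (vis-viva v² = GM(2/r − 1/a_t)): v₁ᵗ = 1.54991e+06 m/s, v₂ᵗ = 195369 m/s.
(a) ΔV₁ = |v₁ᵗ − v₁| ≈ 3.869e+05 m/s = 386.9 km/s.
(b) ΔV₂ = |v₂ − v₂ᵗ| ≈ 2.175e+05 m/s = 217.5 km/s.
(c) ΔV_total = ΔV₁ + ΔV₂ ≈ 6.045e+05 m/s = 604.5 km/s.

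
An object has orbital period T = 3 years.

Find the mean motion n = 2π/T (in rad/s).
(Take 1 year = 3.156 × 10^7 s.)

Convert to SI: T = 3 years = 9.468e+07 s.
n = 2π / T.
n = 2π / 9.468e+07 s ≈ 6.636e-08 rad/s.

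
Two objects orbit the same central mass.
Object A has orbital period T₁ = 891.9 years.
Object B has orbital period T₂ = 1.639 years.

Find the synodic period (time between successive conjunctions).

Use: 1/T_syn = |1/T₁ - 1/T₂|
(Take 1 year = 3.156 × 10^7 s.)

Convert to SI: T₁ = 891.9 years = 2.81484e+10 s; T₂ = 1.639 years = 5.17268e+07 s.
T_syn = |T₁ · T₂ / (T₁ − T₂)|.
T_syn = |2.81484e+10 · 5.17268e+07 / (2.81484e+10 − 5.17268e+07)| s ≈ 5.182e+07 s = 1.642 years.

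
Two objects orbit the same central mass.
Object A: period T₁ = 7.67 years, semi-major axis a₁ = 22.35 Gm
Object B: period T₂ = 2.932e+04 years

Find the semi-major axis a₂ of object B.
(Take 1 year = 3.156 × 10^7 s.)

Convert to SI: T₁ = 7.67 years = 2.42065e+08 s; a₁ = 22.35 Gm = 2.235e+10 m; T₂ = 2.932e+04 years = 9.25339e+11 s.
Kepler's third law: (T₁/T₂)² = (a₁/a₂)³ ⇒ a₂ = a₁ · (T₂/T₁)^(2/3).
T₂/T₁ = 9.25339e+11 / 2.42065e+08 = 3822.69.
a₂ = 2.235e+10 · (3822.69)^(2/3) m ≈ 5.464e+12 m = 5.464 Tm.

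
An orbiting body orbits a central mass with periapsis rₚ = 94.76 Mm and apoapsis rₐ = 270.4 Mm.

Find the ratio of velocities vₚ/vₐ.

Convert to SI: rₚ = 94.76 Mm = 9.476e+07 m; rₐ = 270.4 Mm = 2.704e+08 m.
Conservation of angular momentum gives rₚvₚ = rₐvₐ, so vₚ/vₐ = rₐ/rₚ.
vₚ/vₐ = 2.704e+08 / 9.476e+07 ≈ 2.854.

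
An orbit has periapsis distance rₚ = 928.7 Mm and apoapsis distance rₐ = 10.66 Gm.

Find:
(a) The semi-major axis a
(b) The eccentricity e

Convert to SI: rₚ = 928.7 Mm = 9.287e+08 m; rₐ = 10.66 Gm = 1.066e+10 m.
(a) a = (rₚ + rₐ) / 2 = (9.287e+08 + 1.066e+10) / 2 ≈ 5.794e+09 m = 5.794 Gm.
(b) e = (rₐ − rₚ) / (rₐ + rₚ) = (1.066e+10 − 9.287e+08) / (1.066e+10 + 9.287e+08) ≈ 0.8397.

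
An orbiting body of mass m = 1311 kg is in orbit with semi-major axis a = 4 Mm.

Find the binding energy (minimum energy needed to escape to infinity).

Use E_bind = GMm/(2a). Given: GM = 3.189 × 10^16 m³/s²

Convert to SI: a = 4 Mm = 4e+06 m.
Total orbital energy is E = −GMm/(2a); binding energy is E_bind = −E = GMm/(2a).
E_bind = 3.189e+16 · 1311 / (2 · 4e+06) J ≈ 5.226e+12 J = 5.226 TJ.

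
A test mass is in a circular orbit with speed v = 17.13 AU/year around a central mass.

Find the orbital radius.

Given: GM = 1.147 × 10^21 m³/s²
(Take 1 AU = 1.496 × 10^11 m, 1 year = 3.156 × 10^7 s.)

Convert to SI: v = 17.13 AU/year = 81199.2 m/s.
For a circular orbit, v² = GM / r, so r = GM / v².
r = 1.147e+21 / (81199.2)² m ≈ 1.74e+11 m = 1.163 AU.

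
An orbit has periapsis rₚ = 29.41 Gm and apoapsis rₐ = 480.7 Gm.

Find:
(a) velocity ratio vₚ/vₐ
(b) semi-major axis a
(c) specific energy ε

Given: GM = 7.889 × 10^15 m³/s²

Convert to SI: rₚ = 29.41 Gm = 2.941e+10 m; rₐ = 480.7 Gm = 4.807e+11 m.
(a) Conservation of angular momentum (rₚvₚ = rₐvₐ) gives vₚ/vₐ = rₐ/rₚ = 4.807e+11/2.941e+10 ≈ 16.34
(b) a = (rₚ + rₐ)/2 = (2.941e+10 + 4.807e+11)/2 ≈ 2.551e+11 m
(c) With a = (rₚ + rₐ)/2 = 2.55055e+11 m, ε = −GM/(2a) = −7.889e+15/(2 · 2.55055e+11) J/kg ≈ -1.547e+04 J/kg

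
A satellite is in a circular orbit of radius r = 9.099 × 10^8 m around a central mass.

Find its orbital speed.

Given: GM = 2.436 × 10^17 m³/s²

For a circular orbit, gravity supplies the centripetal force, so v = √(GM / r).
v = √(2.436e+17 / 9.099e+08) m/s ≈ 1.636e+04 m/s = 16.36 km/s.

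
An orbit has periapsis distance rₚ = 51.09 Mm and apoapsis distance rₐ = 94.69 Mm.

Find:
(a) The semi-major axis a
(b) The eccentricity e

Convert to SI: rₚ = 51.09 Mm = 5.109e+07 m; rₐ = 94.69 Mm = 9.469e+07 m.
(a) a = (rₚ + rₐ) / 2 = (5.109e+07 + 9.469e+07) / 2 ≈ 7.289e+07 m = 72.89 Mm.
(b) e = (rₐ − rₚ) / (rₐ + rₚ) = (9.469e+07 − 5.109e+07) / (9.469e+07 + 5.109e+07) ≈ 0.2991.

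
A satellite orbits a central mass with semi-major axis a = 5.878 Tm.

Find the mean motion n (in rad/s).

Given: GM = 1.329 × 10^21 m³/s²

Convert to SI: a = 5.878 Tm = 5.878e+12 m.
n = √(GM / a³).
n = √(1.329e+21 / (5.878e+12)³) rad/s ≈ 2.558e-09 rad/s.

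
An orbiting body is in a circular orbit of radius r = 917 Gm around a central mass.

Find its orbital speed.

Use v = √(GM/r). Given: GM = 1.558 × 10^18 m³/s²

Convert to SI: r = 917 Gm = 9.17e+11 m.
For a circular orbit, gravity supplies the centripetal force, so v = √(GM / r).
v = √(1.558e+18 / 9.17e+11) m/s ≈ 1303 m/s = 1.303 km/s.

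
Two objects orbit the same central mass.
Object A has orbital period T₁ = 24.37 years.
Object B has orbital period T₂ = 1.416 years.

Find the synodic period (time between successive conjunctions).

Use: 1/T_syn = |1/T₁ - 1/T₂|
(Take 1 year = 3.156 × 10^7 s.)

Convert to SI: T₁ = 24.37 years = 7.69117e+08 s; T₂ = 1.416 years = 4.4689e+07 s.
T_syn = |T₁ · T₂ / (T₁ − T₂)|.
T_syn = |7.69117e+08 · 4.4689e+07 / (7.69117e+08 − 4.4689e+07)| s ≈ 4.745e+07 s = 1.503 years.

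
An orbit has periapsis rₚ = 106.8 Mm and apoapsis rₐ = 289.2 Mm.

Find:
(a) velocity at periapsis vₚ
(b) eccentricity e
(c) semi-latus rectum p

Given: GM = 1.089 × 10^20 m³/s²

Convert to SI: rₚ = 106.8 Mm = 1.068e+08 m; rₐ = 289.2 Mm = 2.892e+08 m.
(a) With a = (rₚ + rₐ)/2 = 1.98e+08 m, vₚ = √(GM (2/rₚ − 1/a)) = √(1.089e+20 · (2/1.068e+08 − 1/1.98e+08)) m/s ≈ 1.22e+06 m/s
(b) e = (rₐ − rₚ)/(rₐ + rₚ) = (2.892e+08 − 1.068e+08)/(2.892e+08 + 1.068e+08) ≈ 0.4606
(c) From a = (rₚ + rₐ)/2 = 1.98e+08 m and e = (rₐ − rₚ)/(rₐ + rₚ) = 0.460606, p = a(1 − e²) = 1.98e+08 · (1 − (0.460606)²) ≈ 1.56e+08 m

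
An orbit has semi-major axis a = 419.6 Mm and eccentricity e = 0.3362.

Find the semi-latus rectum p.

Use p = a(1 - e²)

Convert to SI: a = 419.6 Mm = 4.196e+08 m.
p = a (1 − e²).
p = 4.196e+08 · (1 − (0.3362)²) = 4.196e+08 · 0.88697 ≈ 3.722e+08 m = 372.2 Mm.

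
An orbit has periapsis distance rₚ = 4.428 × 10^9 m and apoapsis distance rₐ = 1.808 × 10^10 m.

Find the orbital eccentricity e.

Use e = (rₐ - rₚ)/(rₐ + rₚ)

e = (rₐ − rₚ) / (rₐ + rₚ).
e = (1.808e+10 − 4.428e+09) / (1.808e+10 + 4.428e+09) = 1.3652e+10 / 2.2508e+10 ≈ 0.6065.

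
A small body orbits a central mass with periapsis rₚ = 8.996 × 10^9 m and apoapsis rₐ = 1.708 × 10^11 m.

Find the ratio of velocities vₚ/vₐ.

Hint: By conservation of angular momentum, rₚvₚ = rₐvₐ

Conservation of angular momentum gives rₚvₚ = rₐvₐ, so vₚ/vₐ = rₐ/rₚ.
vₚ/vₐ = 1.708e+11 / 8.996e+09 ≈ 18.99.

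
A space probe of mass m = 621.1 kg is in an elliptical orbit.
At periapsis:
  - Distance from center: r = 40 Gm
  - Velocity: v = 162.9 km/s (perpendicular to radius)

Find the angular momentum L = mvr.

Convert to SI: r = 40 Gm = 4e+10 m; v = 162.9 km/s = 162900 m/s.
Since v is perpendicular to r, L = m · v · r.
L = 621.1 · 162900 · 4e+10 kg·m²/s ≈ 4.047e+18 kg·m²/s.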